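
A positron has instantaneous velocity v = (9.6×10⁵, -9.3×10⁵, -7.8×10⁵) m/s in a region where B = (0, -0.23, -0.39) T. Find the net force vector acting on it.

F ≈ (2.94×10⁻¹⁴, 6.00×10⁻¹⁴, -3.54×10⁻¹⁴) N

v×B = (1.83×10⁵, 3.74×10⁵, -2.21×10⁵) N/C.
F = q v×B = (1.602×10⁻¹⁹ C)·(1.83×10⁵, 3.74×10⁵, -2.21×10⁵) = (2.94×10⁻¹⁴, 6.00×10⁻¹⁴, -3.54×10⁻¹⁴) N.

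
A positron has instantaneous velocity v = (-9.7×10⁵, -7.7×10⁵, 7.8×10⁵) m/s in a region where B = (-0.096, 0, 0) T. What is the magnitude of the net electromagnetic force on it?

v×B = (0, -7.49×10⁴, -7.39×10⁴) N/C.
F = q v×B = (1.602×10⁻¹⁹ C)·(0, -7.49×10⁴, -7.39×10⁴) = (0, -1.20×10⁻¹⁴, -1.18×10⁻¹⁴) N.
|F| = 1.69×10⁻¹⁴ N.

|F| ≈ 1.69×10⁻¹⁴ N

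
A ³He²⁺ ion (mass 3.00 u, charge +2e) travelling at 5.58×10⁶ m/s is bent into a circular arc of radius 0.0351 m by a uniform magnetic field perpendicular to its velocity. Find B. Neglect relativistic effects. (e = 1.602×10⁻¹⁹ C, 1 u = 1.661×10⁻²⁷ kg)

From |q|vB = mv²/r, B = mv/(|q|r).
B = (4.983×10⁻²⁷)(5.58×10⁶)/((3.204×10⁻¹⁹)(0.0351)) ≈ 2.47 T.

B ≈ 2.47 T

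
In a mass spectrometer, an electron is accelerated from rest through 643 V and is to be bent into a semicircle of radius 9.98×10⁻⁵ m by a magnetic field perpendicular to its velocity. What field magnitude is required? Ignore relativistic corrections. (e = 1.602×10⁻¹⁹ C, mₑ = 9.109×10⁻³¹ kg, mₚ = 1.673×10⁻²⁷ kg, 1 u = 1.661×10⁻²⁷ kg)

v = √(2|q|V/m) = √(2·1.602×10⁻¹⁹·643/9.109×10⁻³¹) ≈ 1.504×10⁷ m/s.
B = mv/(|q|r) = (9.109×10⁻³¹)(1.504×10⁷)/((1.602×10⁻¹⁹)(9.98×10⁻⁵)) ≈ 0.857 T.

B ≈ 0.857 T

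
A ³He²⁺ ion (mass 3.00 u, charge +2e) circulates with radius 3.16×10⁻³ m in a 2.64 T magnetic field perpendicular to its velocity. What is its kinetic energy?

KE ≈ 7.17×10⁻¹⁶ J

v = |q|Br/m, then KE = ½mv² = (qBr)²/(2m).
v = (3.204×10⁻¹⁹)(2.64)(3.16×10⁻³)/4.983×10⁻²⁷ ≈ 5.364×10⁵ m/s.
KE = ½(4.983×10⁻²⁷)(5.364×10⁵)² ≈ 7.17×10⁻¹⁶ J.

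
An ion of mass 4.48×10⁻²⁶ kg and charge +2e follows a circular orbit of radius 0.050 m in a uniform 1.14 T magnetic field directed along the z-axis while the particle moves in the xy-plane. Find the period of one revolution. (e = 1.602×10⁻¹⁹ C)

T ≈ 7.71×10⁻⁷ s

The cyclotron period depends only on m, q, B: T = 2πm/(|q|B).
T = 2π(4.48×10⁻²⁶)/((3.204×10⁻¹⁹)(1.14)) ≈ 7.71×10⁻⁷ s.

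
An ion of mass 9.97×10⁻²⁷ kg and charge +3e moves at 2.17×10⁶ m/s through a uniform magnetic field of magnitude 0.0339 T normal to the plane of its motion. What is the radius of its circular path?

r ≈ 1.33 m

The magnetic force provides the centripetal force: |q|vB = mv²/r.
r = mv/(|q|B) = (9.97×10⁻²⁷)(2.17×10⁶)/((4.806×10⁻¹⁹)(0.0339)) ≈ 1.33 m.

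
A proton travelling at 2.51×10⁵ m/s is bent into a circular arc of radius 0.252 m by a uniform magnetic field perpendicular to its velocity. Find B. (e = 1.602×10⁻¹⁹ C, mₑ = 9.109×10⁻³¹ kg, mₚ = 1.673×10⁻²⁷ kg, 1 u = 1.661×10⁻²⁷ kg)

B ≈ 0.0104 T

From |q|vB = mv²/r, B = mv/(|q|r).
B = (1.673×10⁻²⁷)(2.51×10⁵)/((1.602×10⁻¹⁹)(0.252)) ≈ 0.0104 T.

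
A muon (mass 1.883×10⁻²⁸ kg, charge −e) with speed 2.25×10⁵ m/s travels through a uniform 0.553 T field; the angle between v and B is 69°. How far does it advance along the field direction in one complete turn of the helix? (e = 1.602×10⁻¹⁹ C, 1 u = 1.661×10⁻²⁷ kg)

p ≈ 1.08×10⁻³ m

v∥ = v cosθ = 2.25×10⁵·cos69° ≈ 8.063×10⁴ m/s.
T = 2πm/(|q|B) = 2π(1.883×10⁻²⁸)/((1.602×10⁻¹⁹)(0.553)) ≈ 1.335×10⁻⁸ s.
pitch = v∥ T = (8.063×10⁴)(1.335×10⁻⁸) ≈ 1.08×10⁻³ m.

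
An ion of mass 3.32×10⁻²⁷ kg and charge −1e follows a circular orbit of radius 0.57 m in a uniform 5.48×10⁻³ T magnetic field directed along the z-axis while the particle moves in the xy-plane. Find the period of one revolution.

T ≈ 2.38×10⁻⁵ s

The cyclotron period depends only on m, q, B: T = 2πm/(|q|B).
T = 2π(3.32×10⁻²⁷)/((1.602×10⁻¹⁹)(5.48×10⁻³)) ≈ 2.38×10⁻⁵ s.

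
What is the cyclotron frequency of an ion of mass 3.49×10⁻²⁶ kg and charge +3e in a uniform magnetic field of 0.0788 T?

f ≈ 1.73×10⁵ Hz

f = |q|B/(2πm).
f = (4.806×10⁻¹⁹)(0.0788)/(2π·3.49×10⁻²⁶) ≈ 1.73×10⁵ Hz.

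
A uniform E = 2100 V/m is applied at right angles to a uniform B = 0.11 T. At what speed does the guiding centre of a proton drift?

The E×B drift speed is v_d = E/B.
v_d = 2100/0.11 = 1.9×10⁴ m/s.

v_d ≈ 1.9×10⁴ m/s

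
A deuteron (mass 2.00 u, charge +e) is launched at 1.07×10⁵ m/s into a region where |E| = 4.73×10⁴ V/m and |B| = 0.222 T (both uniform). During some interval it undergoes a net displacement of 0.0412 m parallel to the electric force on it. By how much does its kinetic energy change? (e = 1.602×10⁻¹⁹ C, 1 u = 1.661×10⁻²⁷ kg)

ΔKE ≈ 3.12×10⁻¹⁶ J

The magnetic force is always ⟂ v and does no work; only the electric force changes KE.
ΔKE = F_E · d = |q|E d = (1.602×10⁻¹⁹)(4.73×10⁴)(0.0412) ≈ 3.12×10⁻¹⁶ J.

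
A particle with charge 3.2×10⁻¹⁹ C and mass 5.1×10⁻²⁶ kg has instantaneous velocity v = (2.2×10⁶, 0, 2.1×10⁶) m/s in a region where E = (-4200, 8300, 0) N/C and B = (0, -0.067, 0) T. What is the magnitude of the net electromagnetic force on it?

v×B = (1.41×10⁵, 0, -1.47×10⁵) N/C.
E + v×B = (1.36×10⁵, 8300, -1.47×10⁵) N/C.
F = q(E + v×B) = (3.2×10⁻¹⁹ C)·(1.36×10⁵, 8300, -1.47×10⁵) = (4.37×10⁻¹⁴, 2.66×10⁻¹⁵, -4.72×10⁻¹⁴) N.
|F| = 6.43×10⁻¹⁴ N.

|F| ≈ 6.43×10⁻¹⁴ N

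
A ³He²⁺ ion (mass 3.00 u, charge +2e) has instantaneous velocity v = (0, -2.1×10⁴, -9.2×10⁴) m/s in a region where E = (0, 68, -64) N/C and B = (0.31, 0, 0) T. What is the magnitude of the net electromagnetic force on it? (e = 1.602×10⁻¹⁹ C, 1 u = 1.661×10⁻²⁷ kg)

v×B = (0, -2.85×10⁴, 6510) N/C.
E + v×B = (0, -2.85×10⁴, 6450) N/C.
F = q(E + v×B) = (3.204×10⁻¹⁹ C)·(0, -2.85×10⁴, 6450) = (0, -9.12×10⁻¹⁵, 2.07×10⁻¹⁵) N.
|F| = 9.35×10⁻¹⁵ N.

|F| ≈ 9.35×10⁻¹⁵ N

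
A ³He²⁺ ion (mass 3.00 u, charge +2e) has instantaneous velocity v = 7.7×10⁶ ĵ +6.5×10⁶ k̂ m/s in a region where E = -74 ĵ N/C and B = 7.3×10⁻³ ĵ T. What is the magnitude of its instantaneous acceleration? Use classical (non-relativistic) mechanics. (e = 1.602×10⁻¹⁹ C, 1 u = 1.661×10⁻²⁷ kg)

v×B = (-4.74×10⁴, 0, 0) N/C.
E + v×B = (-4.74×10⁴, -74.0, 0) N/C.
F = q(E + v×B) = (3.204×10⁻¹⁹ C)·(-4.74×10⁴, -74.0, 0) = (-1.52×10⁻¹⁴, -2.37×10⁻¹⁷, 0) N.
|a| = |F|/m = 1.520×10⁻¹⁴/4.983×10⁻²⁷ ≈ 3.05×10¹² m/s².

|a| ≈ 3.05×10¹² m/s²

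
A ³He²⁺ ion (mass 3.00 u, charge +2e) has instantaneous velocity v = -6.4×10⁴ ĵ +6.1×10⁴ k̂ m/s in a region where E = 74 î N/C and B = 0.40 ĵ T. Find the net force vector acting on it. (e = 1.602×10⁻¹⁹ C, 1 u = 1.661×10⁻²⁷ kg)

v×B = (-2.44×10⁴, 0, 0) N/C.
E + v×B = (-2.43×10⁴, 0, 0) N/C.
F = q(E + v×B) = (3.204×10⁻¹⁹ C)·(-2.43×10⁴, 0, 0) = (-7.79×10⁻¹⁵, 0, 0) N.

F ≈ (-7.79×10⁻¹⁵, 0, 0) N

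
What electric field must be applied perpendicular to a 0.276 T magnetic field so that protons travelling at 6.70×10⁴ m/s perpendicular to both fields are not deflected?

For straight-line motion qE = qvB, so E = vB.
E = 6.70×10⁴ × 0.276 = 1.85×10⁴ V/m.

E = 1.85×10⁴ V/m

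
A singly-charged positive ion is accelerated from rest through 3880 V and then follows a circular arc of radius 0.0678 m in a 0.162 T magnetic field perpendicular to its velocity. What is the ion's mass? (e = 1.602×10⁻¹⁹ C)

m ≈ 2.49×10⁻²⁷ kg

Combine |q|V = ½mv² and r = mv/(|q|B): eliminate v to get m = qB²r²/(2V).
m = (1.602×10⁻¹⁹)(0.162)²(0.0678)²/(2·3880) ≈ 2.49×10⁻²⁷ kg.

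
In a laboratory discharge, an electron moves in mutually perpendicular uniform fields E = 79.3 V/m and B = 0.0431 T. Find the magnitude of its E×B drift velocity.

In crossed fields the guiding centre drifts at v_d = |E×B|/B² = E/B, independent of charge and mass.
v_d = 79.3/0.0431 = 1840 m/s.

v_d ≈ 1840 m/s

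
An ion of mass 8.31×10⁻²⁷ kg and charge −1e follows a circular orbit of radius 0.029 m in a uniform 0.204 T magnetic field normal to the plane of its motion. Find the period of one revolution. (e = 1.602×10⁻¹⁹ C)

The cyclotron period depends only on m, q, B: T = 2πm/(|q|B).
T = 2π(8.31×10⁻²⁷)/((1.602×10⁻¹⁹)(0.204)) ≈ 1.60×10⁻⁶ s.

T ≈ 1.60×10⁻⁶ s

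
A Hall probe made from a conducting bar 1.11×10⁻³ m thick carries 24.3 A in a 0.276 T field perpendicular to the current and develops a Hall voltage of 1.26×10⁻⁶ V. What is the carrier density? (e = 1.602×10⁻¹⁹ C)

From V_H = IB/(n e t), n = IB/(V_H e t).
n = (24.3)(0.276)/((1.26×10⁻⁶)(1.602×10⁻¹⁹)(1.11×10⁻³)) ≈ 2.99×10²⁸ m⁻³.

n ≈ 2.99×10²⁸ m⁻³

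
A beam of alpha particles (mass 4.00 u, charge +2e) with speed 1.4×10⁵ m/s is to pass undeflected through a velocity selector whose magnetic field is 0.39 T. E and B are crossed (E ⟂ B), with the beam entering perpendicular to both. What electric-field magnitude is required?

E = 5.5×10⁴ V/m

For straight-line motion qE = qvB, so E = vB.
E = 1.4×10⁵ × 0.39 = 5.5×10⁴ V/m.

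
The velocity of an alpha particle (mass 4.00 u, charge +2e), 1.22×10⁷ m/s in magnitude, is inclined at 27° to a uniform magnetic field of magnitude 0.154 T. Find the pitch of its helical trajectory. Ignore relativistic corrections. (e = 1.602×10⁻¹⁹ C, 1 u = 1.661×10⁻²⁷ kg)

p ≈ 9.20 m

v∥ = v cosθ = 1.22×10⁷·cos27° ≈ 1.087×10⁷ m/s.
T = 2πm/(|q|B) = 2π(6.644×10⁻²⁷)/((3.204×10⁻¹⁹)(0.154)) ≈ 8.461×10⁻⁷ s.
pitch = v∥ T = (1.087×10⁷)(8.461×10⁻⁷) ≈ 9.20 m.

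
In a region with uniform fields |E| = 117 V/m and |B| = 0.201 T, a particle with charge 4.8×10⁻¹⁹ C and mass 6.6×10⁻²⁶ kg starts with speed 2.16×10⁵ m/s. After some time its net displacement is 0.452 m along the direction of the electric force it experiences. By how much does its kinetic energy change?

The magnetic force is always ⟂ v and does no work; only the electric force changes KE.
ΔKE = F_E · d = |q|E d = (4.8×10⁻¹⁹)(117)(0.452) ≈ 2.54×10⁻¹⁷ J.

ΔKE ≈ 2.54×10⁻¹⁷ J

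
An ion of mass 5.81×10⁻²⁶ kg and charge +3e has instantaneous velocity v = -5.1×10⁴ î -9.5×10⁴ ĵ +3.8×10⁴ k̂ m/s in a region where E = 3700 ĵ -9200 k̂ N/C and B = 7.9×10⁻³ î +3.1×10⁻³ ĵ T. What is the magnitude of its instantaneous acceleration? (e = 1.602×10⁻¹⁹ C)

v×B = (-118, 300, 592) N/C.
E + v×B = (-118, 4000, -8610) N/C.
F = q(E + v×B) = (4.806×10⁻¹⁹ C)·(-118, 4000, -8610) = (-5.66×10⁻¹⁷, 1.92×10⁻¹⁵, -4.14×10⁻¹⁵) N.
|a| = |F|/m = 4.562×10⁻¹⁵/5.81×10⁻²⁶ ≈ 7.85×10¹⁰ m/s².

|a| ≈ 7.85×10¹⁰ m/s²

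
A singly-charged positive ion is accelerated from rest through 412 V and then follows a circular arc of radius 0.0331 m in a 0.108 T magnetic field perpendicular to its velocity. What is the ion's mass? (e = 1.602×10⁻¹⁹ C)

m ≈ 2.48×10⁻²⁷ kg

Combine |q|V = ½mv² and r = mv/(|q|B): eliminate v to get m = qB²r²/(2V).
m = (1.602×10⁻¹⁹)(0.108)²(0.0331)²/(2·412) ≈ 2.48×10⁻²⁷ kg.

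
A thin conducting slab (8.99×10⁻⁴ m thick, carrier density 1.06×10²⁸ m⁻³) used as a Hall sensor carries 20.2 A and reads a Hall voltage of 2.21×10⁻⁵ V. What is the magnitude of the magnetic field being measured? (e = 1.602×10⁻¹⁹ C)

B ≈ 1.67 T

From V_H = IB/(n e t), B = V_H n e t / I.
B = (2.21×10⁻⁵)(1.06×10²⁸)(1.602×10⁻¹⁹)(8.99×10⁻⁴)/20.2 ≈ 1.67 T.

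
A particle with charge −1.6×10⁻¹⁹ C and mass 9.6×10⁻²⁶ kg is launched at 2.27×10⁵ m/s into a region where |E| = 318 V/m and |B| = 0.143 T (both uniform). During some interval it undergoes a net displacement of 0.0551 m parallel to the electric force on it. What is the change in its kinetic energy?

The magnetic force is always ⟂ v and does no work; only the electric force changes KE.
ΔKE = F_E · d = |q|E d = (1.6×10⁻¹⁹)(318)(0.0551) ≈ 2.80×10⁻¹⁸ J.

ΔKE ≈ 2.80×10⁻¹⁸ J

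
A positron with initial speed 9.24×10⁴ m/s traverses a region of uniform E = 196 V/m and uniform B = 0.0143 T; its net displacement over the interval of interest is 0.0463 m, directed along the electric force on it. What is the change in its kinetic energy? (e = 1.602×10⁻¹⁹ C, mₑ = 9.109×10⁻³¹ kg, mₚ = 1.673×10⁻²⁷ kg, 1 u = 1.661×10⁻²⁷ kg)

ΔKE ≈ 1.45×10⁻¹⁸ J

The magnetic force is always ⟂ v and does no work; only the electric force changes KE.
ΔKE = F_E · d = |q|E d = (1.602×10⁻¹⁹)(196)(0.0463) ≈ 1.45×10⁻¹⁸ J.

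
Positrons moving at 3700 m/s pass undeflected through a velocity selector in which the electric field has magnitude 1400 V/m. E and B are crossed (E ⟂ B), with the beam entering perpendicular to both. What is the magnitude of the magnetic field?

B = 0.38 T

Balance of forces in the selector: qE = qvB ⇒ B = E/v.
B = 1400/3700 = 0.38 T.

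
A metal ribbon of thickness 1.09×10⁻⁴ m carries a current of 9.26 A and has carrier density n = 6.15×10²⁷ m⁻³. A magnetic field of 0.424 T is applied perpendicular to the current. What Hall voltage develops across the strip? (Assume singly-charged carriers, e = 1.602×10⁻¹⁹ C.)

V_H ≈ 3.66×10⁻⁵ V

V_H = IB/(n e t).
V_H = (9.26)(0.424)/((6.15×10²⁷)(1.602×10⁻¹⁹)(1.09×10⁻⁴)) ≈ 3.66×10⁻⁵ V.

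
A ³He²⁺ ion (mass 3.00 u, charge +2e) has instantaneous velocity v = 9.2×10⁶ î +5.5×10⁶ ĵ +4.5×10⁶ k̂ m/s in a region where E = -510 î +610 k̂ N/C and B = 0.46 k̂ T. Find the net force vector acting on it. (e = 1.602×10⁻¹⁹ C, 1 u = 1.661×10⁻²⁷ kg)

v×B = (2.53×10⁶, -4.23×10⁶, 0) N/C.
E + v×B = (2.53×10⁶, -4.23×10⁶, 610) N/C.
F = q(E + v×B) = (3.204×10⁻¹⁹ C)·(2.53×10⁶, -4.23×10⁶, 610) = (8.10×10⁻¹³, -1.36×10⁻¹², 1.95×10⁻¹⁶) N.

F ≈ (8.10×10⁻¹³, -1.36×10⁻¹², 1.95×10⁻¹⁶) N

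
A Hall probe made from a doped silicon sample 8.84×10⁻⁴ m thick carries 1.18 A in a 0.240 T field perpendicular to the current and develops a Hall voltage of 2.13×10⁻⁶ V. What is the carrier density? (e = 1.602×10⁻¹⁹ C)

n ≈ 9.39×10²⁶ m⁻³

From V_H = IB/(n e t), n = IB/(V_H e t).
n = (1.18)(0.240)/((2.13×10⁻⁶)(1.602×10⁻¹⁹)(8.84×10⁻⁴)) ≈ 9.39×10²⁶ m⁻³.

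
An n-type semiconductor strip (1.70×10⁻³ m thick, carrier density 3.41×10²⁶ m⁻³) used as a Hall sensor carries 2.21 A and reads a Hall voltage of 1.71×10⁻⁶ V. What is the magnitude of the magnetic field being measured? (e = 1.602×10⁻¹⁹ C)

B ≈ 0.0719 T

From V_H = IB/(n e t), B = V_H n e t / I.
B = (1.71×10⁻⁶)(3.41×10²⁶)(1.602×10⁻¹⁹)(1.70×10⁻³)/2.21 ≈ 0.0719 T.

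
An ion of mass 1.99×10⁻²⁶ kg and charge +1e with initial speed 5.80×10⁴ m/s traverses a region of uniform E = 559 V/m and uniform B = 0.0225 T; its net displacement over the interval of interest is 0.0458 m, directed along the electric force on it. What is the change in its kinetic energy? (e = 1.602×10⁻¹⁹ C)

ΔKE ≈ 4.10×10⁻¹⁸ J

The magnetic force is always ⟂ v and does no work; only the electric force changes KE.
ΔKE = F_E · d = |q|E d = (1.602×10⁻¹⁹)(559)(0.0458) ≈ 4.10×10⁻¹⁸ J.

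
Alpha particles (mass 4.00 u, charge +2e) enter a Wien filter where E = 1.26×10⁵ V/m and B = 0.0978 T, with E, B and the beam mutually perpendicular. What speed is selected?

v = 1.29×10⁶ m/s

For undeflected motion the electric and magnetic forces balance: qE = qvB.
v = E/B = 1.26×10⁵/0.0978 = 1.29×10⁶ m/s.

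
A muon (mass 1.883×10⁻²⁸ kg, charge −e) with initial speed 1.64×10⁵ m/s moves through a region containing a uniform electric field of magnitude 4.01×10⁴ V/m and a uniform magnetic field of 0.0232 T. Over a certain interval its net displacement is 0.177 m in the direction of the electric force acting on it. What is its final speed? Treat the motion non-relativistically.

B does no work; ΔKE = |q|E d.
½mv_f² = ½mv₀² + |q|Ed = ½(1.883×10⁻²⁸)(1.64×10⁵)² + (1.602×10⁻¹⁹)(4.01×10⁴)(0.177) ≈ 2.532×10⁻¹⁸ J + 1.137×10⁻¹⁵ J ≈ 1.140×10⁻¹⁵ J.
v_f = √(2·1.140×10⁻¹⁵/1.883×10⁻²⁸) ≈ 3.48×10⁶ m/s.

v_f ≈ 3.48×10⁶ m/s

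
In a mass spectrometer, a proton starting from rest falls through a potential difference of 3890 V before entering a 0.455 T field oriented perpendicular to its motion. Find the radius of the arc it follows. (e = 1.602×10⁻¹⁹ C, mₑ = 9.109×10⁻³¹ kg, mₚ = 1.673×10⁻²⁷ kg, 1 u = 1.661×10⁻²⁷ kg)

Acceleration: |q|V = ½mv² ⇒ v = √(2|q|V/m) = √(2·1.602×10⁻¹⁹·3890/1.673×10⁻²⁷) ≈ 8.631×10⁵ m/s.
In the field: r = mv/(|q|B) = (1.673×10⁻²⁷)(8.631×10⁵)/((1.602×10⁻¹⁹)(0.455)) ≈ 0.0198 m.

r ≈ 0.0198 m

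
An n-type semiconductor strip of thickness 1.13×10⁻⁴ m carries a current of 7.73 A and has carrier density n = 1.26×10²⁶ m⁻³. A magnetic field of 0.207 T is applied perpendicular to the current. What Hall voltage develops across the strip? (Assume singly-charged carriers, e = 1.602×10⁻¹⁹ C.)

V_H = IB/(n e t).
V_H = (7.73)(0.207)/((1.26×10²⁶)(1.602×10⁻¹⁹)(1.13×10⁻⁴)) ≈ 7.02×10⁻⁴ V.

V_H ≈ 7.02×10⁻⁴ V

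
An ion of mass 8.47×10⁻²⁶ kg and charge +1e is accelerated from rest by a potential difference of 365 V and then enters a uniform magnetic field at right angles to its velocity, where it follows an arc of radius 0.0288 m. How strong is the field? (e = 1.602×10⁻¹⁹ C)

v = √(2|q|V/m) = √(2·1.602×10⁻¹⁹·365/8.47×10⁻²⁶) ≈ 3.716×10⁴ m/s.
B = mv/(|q|r) = (8.47×10⁻²⁶)(3.716×10⁴)/((1.602×10⁻¹⁹)(0.0288)) ≈ 0.682 T.

B ≈ 0.682 T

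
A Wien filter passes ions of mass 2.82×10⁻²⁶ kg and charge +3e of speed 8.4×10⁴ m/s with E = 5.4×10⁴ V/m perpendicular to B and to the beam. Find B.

B = 0.64 T

Balance of forces in the selector: qE = qvB ⇒ B = E/v.
B = 5.4×10⁴/8.4×10⁴ = 0.64 T.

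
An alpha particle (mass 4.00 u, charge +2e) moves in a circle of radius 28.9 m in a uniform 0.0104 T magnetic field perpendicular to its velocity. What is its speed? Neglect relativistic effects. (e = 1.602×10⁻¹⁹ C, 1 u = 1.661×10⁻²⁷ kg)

v ≈ 1.45×10⁷ m/s

From |q|vB = mv²/r, v = |q|Br/m.
v = (3.204×10⁻¹⁹)(0.0104)(28.9)/6.644×10⁻²⁷ ≈ 1.45×10⁷ m/s.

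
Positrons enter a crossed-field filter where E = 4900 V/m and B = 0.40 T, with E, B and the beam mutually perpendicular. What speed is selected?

Zero net Lorentz force requires |qE| = |q v×B|, i.e. E = vB.
v = E/B = 4900/0.40 = 1.2×10⁴ m/s.

v = 1.2×10⁴ m/s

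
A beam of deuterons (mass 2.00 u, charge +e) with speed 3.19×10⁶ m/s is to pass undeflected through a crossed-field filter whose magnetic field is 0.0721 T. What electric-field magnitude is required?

E = 2.30×10⁵ V/m

For straight-line motion qE = qvB, so E = vB.
E = 3.19×10⁶ × 0.0721 = 2.30×10⁵ V/m.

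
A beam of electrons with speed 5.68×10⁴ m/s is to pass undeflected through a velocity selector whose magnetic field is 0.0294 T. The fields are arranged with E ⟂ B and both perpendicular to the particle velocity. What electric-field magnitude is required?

For straight-line motion qE = qvB, so E = vB.
E = 5.68×10⁴ × 0.0294 = 1670 V/m.

E = 1670 V/m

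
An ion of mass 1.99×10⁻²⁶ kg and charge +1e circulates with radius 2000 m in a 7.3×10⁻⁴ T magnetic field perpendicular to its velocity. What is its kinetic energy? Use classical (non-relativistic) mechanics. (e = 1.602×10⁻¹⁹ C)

KE ≈ 8.6×10⁶ eV

v = |q|Br/m, then KE = ½mv² = (qBr)²/(2m).
v = (1.602×10⁻¹⁹)(7.3×10⁻⁴)(2000)/1.99×10⁻²⁶ ≈ 1.175×10⁷ m/s.
KE = ½(1.99×10⁻²⁶)(1.175×10⁷)² ≈ 1.4×10⁻¹² J = 8.6×10⁶ eV.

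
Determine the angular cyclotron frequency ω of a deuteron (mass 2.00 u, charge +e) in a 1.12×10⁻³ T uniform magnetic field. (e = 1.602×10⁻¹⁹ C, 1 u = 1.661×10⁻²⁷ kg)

ω ≈ 5.40×10⁴ rad/s

ω = |q|B/m.
ω = (1.602×10⁻¹⁹)(1.12×10⁻³)/3.322×10⁻²⁷ ≈ 5.40×10⁴ rad/s.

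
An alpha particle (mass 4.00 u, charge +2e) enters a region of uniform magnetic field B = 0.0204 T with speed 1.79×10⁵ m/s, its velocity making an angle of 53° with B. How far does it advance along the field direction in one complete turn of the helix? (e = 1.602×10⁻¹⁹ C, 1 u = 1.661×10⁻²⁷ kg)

p ≈ 0.688 m

v∥ = v cosθ = 1.79×10⁵·cos53° ≈ 1.077×10⁵ m/s.
T = 2πm/(|q|B) = 2π(6.644×10⁻²⁷)/((3.204×10⁻¹⁹)(0.0204)) ≈ 6.387×10⁻⁶ s.
pitch = v∥ T = (1.077×10⁵)(6.387×10⁻⁶) ≈ 0.688 m.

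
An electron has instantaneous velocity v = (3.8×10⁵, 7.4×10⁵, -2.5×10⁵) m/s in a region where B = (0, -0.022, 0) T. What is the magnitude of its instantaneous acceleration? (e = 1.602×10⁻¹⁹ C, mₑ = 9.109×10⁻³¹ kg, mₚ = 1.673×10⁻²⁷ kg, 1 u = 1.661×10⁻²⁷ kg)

v×B = (-5500, 0, -8360) N/C.
F = q v×B = (−1.602×10⁻¹⁹ C)·(-5500, 0, -8360) = (8.81×10⁻¹⁶, 0, 1.34×10⁻¹⁵) N.
|a| = |F|/m = 1.603×10⁻¹⁵/9.109×10⁻³¹ ≈ 1.76×10¹⁵ m/s².

|a| ≈ 1.76×10¹⁵ m/s²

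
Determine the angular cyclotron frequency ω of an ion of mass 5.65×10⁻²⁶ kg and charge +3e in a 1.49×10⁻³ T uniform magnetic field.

ω ≈ 1.27×10⁴ rad/s

ω = |q|B/m.
ω = (4.806×10⁻¹⁹)(1.49×10⁻³)/5.65×10⁻²⁶ ≈ 1.27×10⁴ rad/s.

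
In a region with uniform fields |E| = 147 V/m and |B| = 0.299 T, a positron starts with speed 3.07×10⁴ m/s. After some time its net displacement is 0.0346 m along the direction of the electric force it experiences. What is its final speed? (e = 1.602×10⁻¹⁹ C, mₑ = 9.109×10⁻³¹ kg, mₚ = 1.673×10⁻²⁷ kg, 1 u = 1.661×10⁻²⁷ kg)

B does no work; ΔKE = |q|E d.
½mv_f² = ½mv₀² + |q|Ed = ½(9.109×10⁻³¹)(3.07×10⁴)² + (1.602×10⁻¹⁹)(147)(0.0346) ≈ 4.293×10⁻²² J + 8.148×10⁻¹⁹ J ≈ 8.152×10⁻¹⁹ J.
v_f = √(2·8.152×10⁻¹⁹/9.109×10⁻³¹) ≈ 1.34×10⁶ m/s.

v_f ≈ 1.34×10⁶ m/s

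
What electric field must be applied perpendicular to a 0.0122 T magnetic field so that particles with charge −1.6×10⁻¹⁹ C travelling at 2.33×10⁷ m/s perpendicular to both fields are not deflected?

E = 2.84×10⁵ V/m

For straight-line motion qE = qvB, so E = vB.
E = 2.33×10⁷ × 0.0122 = 2.84×10⁵ V/m.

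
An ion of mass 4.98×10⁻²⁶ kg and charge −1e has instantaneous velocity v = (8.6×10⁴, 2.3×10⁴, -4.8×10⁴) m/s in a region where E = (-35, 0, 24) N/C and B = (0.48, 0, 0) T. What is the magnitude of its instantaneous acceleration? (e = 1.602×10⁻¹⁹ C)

|a| ≈ 8.22×10¹⁰ m/s²

v×B = (0, -2.30×10⁴, -1.10×10⁴) N/C.
E + v×B = (-35.0, -2.30×10⁴, -1.10×10⁴) N/C.
F = q(E + v×B) = (−1.602×10⁻¹⁹ C)·(-35.0, -2.30×10⁴, -1.10×10⁴) = (5.61×10⁻¹⁸, 3.69×10⁻¹⁵, 1.76×10⁻¹⁵) N.
|a| = |F|/m = 4.091×10⁻¹⁵/4.98×10⁻²⁶ ≈ 8.22×10¹⁰ m/s².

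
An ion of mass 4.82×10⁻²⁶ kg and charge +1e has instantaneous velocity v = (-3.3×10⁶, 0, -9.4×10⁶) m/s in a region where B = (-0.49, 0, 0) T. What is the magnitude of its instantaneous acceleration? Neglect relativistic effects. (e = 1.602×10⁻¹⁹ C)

|a| ≈ 1.53×10¹³ m/s²

v×B = (0, 4.61×10⁶, 0) N/C.
F = q v×B = (1.602×10⁻¹⁹ C)·(0, 4.61×10⁶, 0) = (0, 7.38×10⁻¹³, 0) N.
|a| = |F|/m = 7.379×10⁻¹³/4.82×10⁻²⁶ ≈ 1.53×10¹³ m/s².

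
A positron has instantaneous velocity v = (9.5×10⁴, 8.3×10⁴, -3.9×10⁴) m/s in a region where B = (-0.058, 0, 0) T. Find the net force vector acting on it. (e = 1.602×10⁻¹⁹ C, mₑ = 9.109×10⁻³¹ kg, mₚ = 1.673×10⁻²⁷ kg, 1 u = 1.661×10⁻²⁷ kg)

v×B = (0, 2260, 4810) N/C.
F = q v×B = (1.602×10⁻¹⁹ C)·(0, 2260, 4810) = (0, 3.62×10⁻¹⁶, 7.71×10⁻¹⁶) N.

F ≈ (0, 3.62×10⁻¹⁶, 7.71×10⁻¹⁶) N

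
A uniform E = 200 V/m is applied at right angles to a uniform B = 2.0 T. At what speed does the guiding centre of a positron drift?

In crossed fields the guiding centre drifts at v_d = |E×B|/B² = E/B, independent of charge and mass.
v_d = 200/2.0 = 100 m/s.

v_d ≈ 100 m/s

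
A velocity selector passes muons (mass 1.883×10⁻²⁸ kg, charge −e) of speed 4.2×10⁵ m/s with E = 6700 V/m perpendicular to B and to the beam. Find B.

B = 0.016 T

Balance of forces in the selector: qE = qvB ⇒ B = E/v.
B = 6700/4.2×10⁵ = 0.016 T.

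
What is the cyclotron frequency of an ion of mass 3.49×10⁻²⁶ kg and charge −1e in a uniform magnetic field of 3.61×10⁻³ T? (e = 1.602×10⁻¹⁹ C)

f = |q|B/(2πm).
f = (1.602×10⁻¹⁹)(3.61×10⁻³)/(2π·3.49×10⁻²⁶) ≈ 2640 Hz.

f ≈ 2640 Hz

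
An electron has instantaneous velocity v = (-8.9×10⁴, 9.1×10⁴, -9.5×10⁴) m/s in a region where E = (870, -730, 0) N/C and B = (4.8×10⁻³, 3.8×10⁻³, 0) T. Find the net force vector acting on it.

v×B = (361, -456, -775) N/C.
E + v×B = (1230, -1190, -775) N/C.
F = q(E + v×B) = (−1.602×10⁻¹⁹ C)·(1230, -1190, -775) = (-1.97×10⁻¹⁶, 1.90×10⁻¹⁶, 1.24×10⁻¹⁶) N.

F ≈ (-1.97×10⁻¹⁶, 1.90×10⁻¹⁶, 1.24×10⁻¹⁶) N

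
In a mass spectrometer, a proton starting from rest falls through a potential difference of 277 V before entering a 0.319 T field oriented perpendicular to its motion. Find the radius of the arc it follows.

Acceleration: |q|V = ½mv² ⇒ v = √(2|q|V/m) = √(2·1.602×10⁻¹⁹·277/1.673×10⁻²⁷) ≈ 2.303×10⁵ m/s.
In the field: r = mv/(|q|B) = (1.673×10⁻²⁷)(2.303×10⁵)/((1.602×10⁻¹⁹)(0.319)) ≈ 7.54×10⁻³ m.

r ≈ 7.54×10⁻³ m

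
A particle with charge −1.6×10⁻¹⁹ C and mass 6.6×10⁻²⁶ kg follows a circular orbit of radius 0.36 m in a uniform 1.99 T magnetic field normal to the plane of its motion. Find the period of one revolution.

The cyclotron period depends only on m, q, B: T = 2πm/(|q|B).
T = 2π(6.6×10⁻²⁶)/((1.6×10⁻¹⁹)(1.99)) ≈ 1.30×10⁻⁶ s.

T ≈ 1.30×10⁻⁶ s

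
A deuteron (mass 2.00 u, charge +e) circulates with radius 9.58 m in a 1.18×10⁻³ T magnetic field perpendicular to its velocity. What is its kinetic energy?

KE ≈ 4.94×10⁻¹⁶ J

v = |q|Br/m, then KE = ½mv² = (qBr)²/(2m).
v = (1.602×10⁻¹⁹)(1.18×10⁻³)(9.58)/3.322×10⁻²⁷ ≈ 5.451×10⁵ m/s.
KE = ½(3.322×10⁻²⁷)(5.451×10⁵)² ≈ 4.94×10⁻¹⁶ J.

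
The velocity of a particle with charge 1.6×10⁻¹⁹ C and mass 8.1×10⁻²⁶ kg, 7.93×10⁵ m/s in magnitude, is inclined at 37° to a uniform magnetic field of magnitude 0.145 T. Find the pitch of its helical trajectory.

p ≈ 13.9 m

v∥ = v cosθ = 7.93×10⁵·cos37° ≈ 6.333×10⁵ m/s.
T = 2πm/(|q|B) = 2π(8.1×10⁻²⁶)/((1.6×10⁻¹⁹)(0.145)) ≈ 2.194×10⁻⁵ s.
pitch = v∥ T = (6.333×10⁵)(2.194×10⁻⁵) ≈ 13.9 m.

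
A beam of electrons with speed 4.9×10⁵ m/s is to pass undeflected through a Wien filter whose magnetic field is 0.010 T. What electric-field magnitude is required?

For straight-line motion qE = qvB, so E = vB.
E = 4.9×10⁵ × 0.010 = 4900 V/m.

E = 4900 V/m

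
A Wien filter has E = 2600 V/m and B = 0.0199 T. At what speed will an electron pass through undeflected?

Straight-line motion ⇒ electric and magnetic forces cancel, so E = vB.
v = E/B = 2600/0.0199 = 1.31×10⁵ m/s.
The result is independent of the particle's charge and mass.

v = 1.31×10⁵ m/s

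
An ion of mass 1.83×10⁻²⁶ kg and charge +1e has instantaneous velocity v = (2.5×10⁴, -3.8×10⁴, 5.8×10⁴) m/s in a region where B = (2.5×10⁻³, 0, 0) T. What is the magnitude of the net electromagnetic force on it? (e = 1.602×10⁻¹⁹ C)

|F| ≈ 2.78×10⁻¹⁷ N

v×B = (0, 145, 95.0) N/C.
F = q v×B = (1.602×10⁻¹⁹ C)·(0, 145, 95.0) = (0, 2.32×10⁻¹⁷, 1.52×10⁻¹⁷) N.
|F| = 2.78×10⁻¹⁷ N.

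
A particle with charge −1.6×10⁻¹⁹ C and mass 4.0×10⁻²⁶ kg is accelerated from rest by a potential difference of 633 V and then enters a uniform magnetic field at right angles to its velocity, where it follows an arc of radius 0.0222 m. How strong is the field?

B ≈ 0.801 T

v = √(2|q|V/m) = √(2·1.6×10⁻¹⁹·633/4.0×10⁻²⁶) ≈ 7.116×10⁴ m/s.
B = mv/(|q|r) = (4.0×10⁻²⁶)(7.116×10⁴)/((1.6×10⁻¹⁹)(0.0222)) ≈ 0.801 T.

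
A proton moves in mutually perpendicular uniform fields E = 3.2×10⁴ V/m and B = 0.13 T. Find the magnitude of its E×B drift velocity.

The E×B drift speed is v_d = E/B.
v_d = 3.2×10⁴/0.13 = 2.5×10⁵ m/s.

v_d ≈ 2.5×10⁵ m/s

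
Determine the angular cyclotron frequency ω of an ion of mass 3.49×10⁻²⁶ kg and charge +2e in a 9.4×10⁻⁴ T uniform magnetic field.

ω ≈ 8600 rad/s

ω = |q|B/m.
ω = (3.204×10⁻¹⁹)(9.4×10⁻⁴)/3.49×10⁻²⁶ ≈ 8600 rad/s.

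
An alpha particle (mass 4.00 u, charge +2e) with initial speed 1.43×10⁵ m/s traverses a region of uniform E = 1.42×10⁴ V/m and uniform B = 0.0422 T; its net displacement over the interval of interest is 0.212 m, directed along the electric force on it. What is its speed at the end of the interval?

v_f ≈ 5.57×10⁵ m/s

B does no work; ΔKE = |q|E d.
½mv_f² = ½mv₀² + |q|Ed = ½(6.644×10⁻²⁷)(1.43×10⁵)² + (3.204×10⁻¹⁹)(1.42×10⁴)(0.212) ≈ 6.793×10⁻¹⁷ J + 9.645×10⁻¹⁶ J ≈ 1.032×10⁻¹⁵ J.
v_f = √(2·1.032×10⁻¹⁵/6.644×10⁻²⁷) ≈ 5.57×10⁵ m/s.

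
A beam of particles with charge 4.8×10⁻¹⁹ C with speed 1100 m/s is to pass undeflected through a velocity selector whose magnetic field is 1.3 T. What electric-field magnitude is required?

E = 1400 V/m

For straight-line motion qE = qvB, so E = vB.
E = 1100 × 1.3 = 1400 V/m.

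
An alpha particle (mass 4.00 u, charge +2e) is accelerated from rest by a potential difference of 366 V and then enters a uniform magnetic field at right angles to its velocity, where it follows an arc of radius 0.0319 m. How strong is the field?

v = √(2|q|V/m) = √(2·3.204×10⁻¹⁹·366/6.644×10⁻²⁷) ≈ 1.879×10⁵ m/s.
B = mv/(|q|r) = (6.644×10⁻²⁷)(1.879×10⁵)/((3.204×10⁻¹⁹)(0.0319)) ≈ 0.122 T.

B ≈ 0.122 T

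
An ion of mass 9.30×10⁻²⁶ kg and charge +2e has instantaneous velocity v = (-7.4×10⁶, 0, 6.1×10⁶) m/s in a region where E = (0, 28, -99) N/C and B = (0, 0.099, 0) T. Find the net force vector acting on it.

F ≈ (-1.93×10⁻¹³, 8.97×10⁻¹⁸, -2.35×10⁻¹³) N

v×B = (-6.04×10⁵, 0, -7.33×10⁵) N/C.
E + v×B = (-6.04×10⁵, 28.0, -7.33×10⁵) N/C.
F = q(E + v×B) = (3.204×10⁻¹⁹ C)·(-6.04×10⁵, 28.0, -7.33×10⁵) = (-1.93×10⁻¹³, 8.97×10⁻¹⁸, -2.35×10⁻¹³) N.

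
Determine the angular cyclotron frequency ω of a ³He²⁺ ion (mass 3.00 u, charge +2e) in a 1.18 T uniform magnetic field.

ω = |q|B/m.
ω = (3.204×10⁻¹⁹)(1.18)/4.983×10⁻²⁷ ≈ 7.59×10⁷ rad/s.

ω ≈ 7.59×10⁷ rad/s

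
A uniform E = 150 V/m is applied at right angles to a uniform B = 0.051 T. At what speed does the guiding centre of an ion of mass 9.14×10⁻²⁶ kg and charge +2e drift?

The E×B drift speed is v_d = E/B.
v_d = 150/0.051 = 2900 m/s.

v_d ≈ 2900 m/s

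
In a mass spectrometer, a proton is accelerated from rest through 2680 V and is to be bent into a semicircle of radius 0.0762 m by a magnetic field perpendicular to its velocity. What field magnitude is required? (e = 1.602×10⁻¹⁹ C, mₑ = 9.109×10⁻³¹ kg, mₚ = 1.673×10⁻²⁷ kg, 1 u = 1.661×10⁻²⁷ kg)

B ≈ 0.0982 T

v = √(2|q|V/m) = √(2·1.602×10⁻¹⁹·2680/1.673×10⁻²⁷) ≈ 7.164×10⁵ m/s.
B = mv/(|q|r) = (1.673×10⁻²⁷)(7.164×10⁵)/((1.602×10⁻¹⁹)(0.0762)) ≈ 0.0982 T.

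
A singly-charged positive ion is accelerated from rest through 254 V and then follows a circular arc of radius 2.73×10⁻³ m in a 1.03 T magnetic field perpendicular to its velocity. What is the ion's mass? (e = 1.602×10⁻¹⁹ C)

Combine |q|V = ½mv² and r = mv/(|q|B): eliminate v to get m = qB²r²/(2V).
m = (1.602×10⁻¹⁹)(1.03)²(2.73×10⁻³)²/(2·254) ≈ 2.49×10⁻²⁷ kg.

m ≈ 2.49×10⁻²⁷ kg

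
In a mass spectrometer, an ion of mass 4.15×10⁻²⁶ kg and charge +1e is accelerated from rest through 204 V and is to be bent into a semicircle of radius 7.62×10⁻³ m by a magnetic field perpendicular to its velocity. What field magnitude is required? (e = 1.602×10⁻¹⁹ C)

B ≈ 1.35 T

v = √(2|q|V/m) = √(2·1.602×10⁻¹⁹·204/4.15×10⁻²⁶) ≈ 3.969×10⁴ m/s.
B = mv/(|q|r) = (4.15×10⁻²⁶)(3.969×10⁴)/((1.602×10⁻¹⁹)(7.62×10⁻³)) ≈ 1.35 T.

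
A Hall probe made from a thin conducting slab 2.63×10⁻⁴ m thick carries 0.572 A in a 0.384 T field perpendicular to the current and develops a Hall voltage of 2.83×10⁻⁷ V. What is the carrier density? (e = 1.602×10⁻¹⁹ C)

n ≈ 1.84×10²⁸ m⁻³

From V_H = IB/(n e t), n = IB/(V_H e t).
n = (0.572)(0.384)/((2.83×10⁻⁷)(1.602×10⁻¹⁹)(2.63×10⁻⁴)) ≈ 1.84×10²⁸ m⁻³.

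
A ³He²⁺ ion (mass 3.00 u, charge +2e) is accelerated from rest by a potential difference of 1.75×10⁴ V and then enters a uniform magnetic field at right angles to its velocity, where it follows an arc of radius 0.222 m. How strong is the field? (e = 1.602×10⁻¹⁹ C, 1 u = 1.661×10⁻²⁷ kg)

v = √(2|q|V/m) = √(2·3.204×10⁻¹⁹·1.75×10⁴/4.983×10⁻²⁷) ≈ 1.500×10⁶ m/s.
B = mv/(|q|r) = (4.983×10⁻²⁷)(1.500×10⁶)/((3.204×10⁻¹⁹)(0.222)) ≈ 0.105 T.

B ≈ 0.105 T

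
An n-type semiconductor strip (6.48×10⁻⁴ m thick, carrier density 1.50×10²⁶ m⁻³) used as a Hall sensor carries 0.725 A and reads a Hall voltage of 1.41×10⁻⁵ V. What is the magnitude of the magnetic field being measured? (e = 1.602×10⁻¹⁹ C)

From V_H = IB/(n e t), B = V_H n e t / I.
B = (1.41×10⁻⁵)(1.50×10²⁶)(1.602×10⁻¹⁹)(6.48×10⁻⁴)/0.725 ≈ 0.303 T.

B ≈ 0.303 T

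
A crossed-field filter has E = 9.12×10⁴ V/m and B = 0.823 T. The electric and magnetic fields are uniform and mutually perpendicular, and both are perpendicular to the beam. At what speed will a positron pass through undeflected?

For undeflected motion the electric and magnetic forces balance: qE = qvB.
v = E/B = 9.12×10⁴/0.823 = 1.11×10⁵ m/s.

v = 1.11×10⁵ m/s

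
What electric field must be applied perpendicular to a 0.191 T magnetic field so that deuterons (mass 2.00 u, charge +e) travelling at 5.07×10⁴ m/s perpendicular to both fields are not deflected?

E = 9680 V/m

For straight-line motion qE = qvB, so E = vB.
E = 5.07×10⁴ × 0.191 = 9680 V/m.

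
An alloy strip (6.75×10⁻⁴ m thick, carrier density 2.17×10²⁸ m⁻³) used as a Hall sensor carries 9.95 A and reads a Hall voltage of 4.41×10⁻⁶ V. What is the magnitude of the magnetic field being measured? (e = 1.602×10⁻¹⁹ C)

B ≈ 1.04 T

From V_H = IB/(n e t), B = V_H n e t / I.
B = (4.41×10⁻⁶)(2.17×10²⁸)(1.602×10⁻¹⁹)(6.75×10⁻⁴)/9.95 ≈ 1.04 T.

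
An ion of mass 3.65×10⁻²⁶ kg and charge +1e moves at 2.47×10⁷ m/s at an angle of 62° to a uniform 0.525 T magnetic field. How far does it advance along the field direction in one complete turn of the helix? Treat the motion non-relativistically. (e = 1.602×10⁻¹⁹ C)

v∥ = v cosθ = 2.47×10⁷·cos62° ≈ 1.160×10⁷ m/s.
T = 2πm/(|q|B) = 2π(3.65×10⁻²⁶)/((1.602×10⁻¹⁹)(0.525)) ≈ 2.727×10⁻⁶ s.
pitch = v∥ T = (1.160×10⁷)(2.727×10⁻⁶) ≈ 31.6 m.

p ≈ 31.6 m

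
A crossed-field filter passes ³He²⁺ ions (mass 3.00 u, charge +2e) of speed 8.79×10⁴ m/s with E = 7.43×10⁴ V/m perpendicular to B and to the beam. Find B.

B = 0.845 T

Balance of forces in the selector: qE = qvB ⇒ B = E/v.
B = 7.43×10⁴/8.79×10⁴ = 0.845 T.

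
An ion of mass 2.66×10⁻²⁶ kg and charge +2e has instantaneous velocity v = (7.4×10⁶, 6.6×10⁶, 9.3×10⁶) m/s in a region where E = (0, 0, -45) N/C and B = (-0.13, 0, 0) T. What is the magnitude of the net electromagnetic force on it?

|F| ≈ 4.75×10⁻¹³ N

v×B = (0, -1.21×10⁶, 8.58×10⁵) N/C.
E + v×B = (0, -1.21×10⁶, 8.58×10⁵) N/C.
F = q(E + v×B) = (3.204×10⁻¹⁹ C)·(0, -1.21×10⁶, 8.58×10⁵) = (0, -3.87×10⁻¹³, 2.75×10⁻¹³) N.
|F| = 4.75×10⁻¹³ N.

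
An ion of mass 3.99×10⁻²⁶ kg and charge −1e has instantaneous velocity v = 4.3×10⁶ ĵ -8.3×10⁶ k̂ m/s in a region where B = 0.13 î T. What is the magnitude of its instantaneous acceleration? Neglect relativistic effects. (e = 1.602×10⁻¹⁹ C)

v×B = (0, -1.08×10⁶, -5.59×10⁵) N/C.
F = q v×B = (−1.602×10⁻¹⁹ C)·(0, -1.08×10⁶, -5.59×10⁵) = (0, 1.73×10⁻¹³, 8.96×10⁻¹⁴) N.
|a| = |F|/m = 1.947×10⁻¹³/3.99×10⁻²⁶ ≈ 4.88×10¹² m/s².

|a| ≈ 4.88×10¹² m/s²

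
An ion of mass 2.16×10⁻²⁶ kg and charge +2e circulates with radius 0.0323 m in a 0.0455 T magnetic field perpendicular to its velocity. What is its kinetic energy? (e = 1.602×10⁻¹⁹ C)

v = |q|Br/m, then KE = ½mv² = (qBr)²/(2m).
v = (3.204×10⁻¹⁹)(0.0455)(0.0323)/2.16×10⁻²⁶ ≈ 2.180×10⁴ m/s.
KE = ½(2.16×10⁻²⁶)(2.180×10⁴)² ≈ 5.13×10⁻¹⁸ J = 32.0 eV.

KE ≈ 32.0 eV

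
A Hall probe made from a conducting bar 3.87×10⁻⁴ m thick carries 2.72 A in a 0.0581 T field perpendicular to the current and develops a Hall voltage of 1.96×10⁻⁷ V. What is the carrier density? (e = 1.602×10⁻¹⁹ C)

n ≈ 1.30×10²⁸ m⁻³

From V_H = IB/(n e t), n = IB/(V_H e t).
n = (2.72)(0.0581)/((1.96×10⁻⁷)(1.602×10⁻¹⁹)(3.87×10⁻⁴)) ≈ 1.30×10²⁸ m⁻³.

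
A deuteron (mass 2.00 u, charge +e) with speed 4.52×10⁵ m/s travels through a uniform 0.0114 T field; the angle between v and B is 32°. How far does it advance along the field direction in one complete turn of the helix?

p ≈ 4.38 m

v∥ = v cosθ = 4.52×10⁵·cos32° ≈ 3.833×10⁵ m/s.
T = 2πm/(|q|B) = 2π(3.322×10⁻²⁷)/((1.602×10⁻¹⁹)(0.0114)) ≈ 1.143×10⁻⁵ s.
pitch = v∥ T = (3.833×10⁵)(1.143×10⁻⁵) ≈ 4.38 m.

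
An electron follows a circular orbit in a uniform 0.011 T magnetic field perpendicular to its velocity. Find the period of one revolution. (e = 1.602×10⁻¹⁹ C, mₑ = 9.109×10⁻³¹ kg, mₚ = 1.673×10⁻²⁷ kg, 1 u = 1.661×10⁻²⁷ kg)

The cyclotron period depends only on m, q, B: T = 2πm/(|q|B).
T = 2π(9.109×10⁻³¹)/((1.602×10⁻¹⁹)(0.011)) ≈ 3.2×10⁻⁹ s.

T ≈ 3.2×10⁻⁹ s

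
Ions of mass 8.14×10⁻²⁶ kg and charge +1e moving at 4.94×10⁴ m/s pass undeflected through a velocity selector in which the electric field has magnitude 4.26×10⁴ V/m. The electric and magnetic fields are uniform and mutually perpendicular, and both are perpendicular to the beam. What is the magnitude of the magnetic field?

Balance of forces in the selector: qE = qvB ⇒ B = E/v.
B = 4.26×10⁴/4.94×10⁴ = 0.862 T.

B = 0.862 T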